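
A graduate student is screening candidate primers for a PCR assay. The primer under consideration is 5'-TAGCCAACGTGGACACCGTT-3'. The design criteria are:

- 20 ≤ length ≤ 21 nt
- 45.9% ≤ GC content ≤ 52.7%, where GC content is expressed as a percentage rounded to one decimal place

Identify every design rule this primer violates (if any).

Base counts: A=5, T=4, G=5, C=6 (length 20).
length: length 20 ✓
GC content: GC 11/20 = 55.0%, outside 45.9–52.7% ✗

Fails: GC content.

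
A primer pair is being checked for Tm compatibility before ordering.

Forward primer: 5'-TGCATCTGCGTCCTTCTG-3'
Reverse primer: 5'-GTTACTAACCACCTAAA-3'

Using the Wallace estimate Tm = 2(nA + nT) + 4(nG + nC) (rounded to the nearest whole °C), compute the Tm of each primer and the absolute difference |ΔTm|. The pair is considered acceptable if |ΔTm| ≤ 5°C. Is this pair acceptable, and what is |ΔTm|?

|ΔTm| = 10°C; the pair is not acceptable.

Forward: A=1 T=7 G=4 C=6 → Tm = 2·8 + 4·10 = 56°C.
Reverse: A=7 T=4 G=1 C=5 → Tm = 2·11 + 4·6 = 46°C.
|ΔTm| = |56 − 46| = 10°C, > 5°C.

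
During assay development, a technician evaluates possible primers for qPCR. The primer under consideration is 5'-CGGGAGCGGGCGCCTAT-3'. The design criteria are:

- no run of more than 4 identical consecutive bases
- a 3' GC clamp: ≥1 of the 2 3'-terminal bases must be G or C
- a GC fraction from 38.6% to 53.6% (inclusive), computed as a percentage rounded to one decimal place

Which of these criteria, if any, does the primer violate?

Base counts: A=2, T=2, G=8, C=5 (length 17).
homopolymer run: longest run = 3 ✓
GC clamp: 3' end AT has 0 G/C, need ≥1 ✗
GC content: GC 13/17 = 76.5%, outside 38.6–53.6% ✗

Fails: GC clamp, GC content.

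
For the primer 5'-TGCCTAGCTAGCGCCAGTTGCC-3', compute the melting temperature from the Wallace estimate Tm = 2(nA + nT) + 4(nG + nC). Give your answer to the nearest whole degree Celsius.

Base counts: A=3, T=5, G=6, C=8 (length 22).
Tm = 2·(3+5) + 4·(6+8) = 2·8 + 4·14 = 16 + 56 = 72°C.

72°C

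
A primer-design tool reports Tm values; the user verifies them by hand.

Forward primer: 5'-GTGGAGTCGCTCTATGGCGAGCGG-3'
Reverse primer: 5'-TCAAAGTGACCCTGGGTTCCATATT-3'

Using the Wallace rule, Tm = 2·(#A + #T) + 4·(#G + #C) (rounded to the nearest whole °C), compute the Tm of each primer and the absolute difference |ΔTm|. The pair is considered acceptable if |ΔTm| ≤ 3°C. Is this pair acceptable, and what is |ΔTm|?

|ΔTm| = 8°C; the pair is not acceptable.

Forward: A=3 T=5 G=11 C=5 → Tm = 2·8 + 4·16 = 80°C.
Reverse: A=6 T=8 G=5 C=6 → Tm = 2·14 + 4·11 = 72°C.
|ΔTm| = |80 − 72| = 8°C, > 3°C.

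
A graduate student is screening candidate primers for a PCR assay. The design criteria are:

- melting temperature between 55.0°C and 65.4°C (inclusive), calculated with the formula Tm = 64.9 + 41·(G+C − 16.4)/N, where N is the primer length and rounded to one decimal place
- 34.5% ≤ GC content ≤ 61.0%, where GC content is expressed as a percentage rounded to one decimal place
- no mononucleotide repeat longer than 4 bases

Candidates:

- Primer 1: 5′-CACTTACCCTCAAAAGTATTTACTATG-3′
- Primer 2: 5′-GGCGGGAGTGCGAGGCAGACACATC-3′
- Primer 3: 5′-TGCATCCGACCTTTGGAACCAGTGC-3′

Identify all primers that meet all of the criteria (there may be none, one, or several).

Primer 3 only.

Primer 1 (27 nt, A=9 T=9 G=2 C=7): Tm = 64.9 + 41·(9 − 16.4)/27 = 53.7°C, outside 55.0–65.4°C ✗; GC 9/27 = 33.3%, outside 34.5–61.0% ✗; longest run = 4 ✓ — fails.
Primer 2 (25 nt, A=6 T=2 G=11 C=6): Tm = 64.9 + 41·(17 − 16.4)/25 = 65.9°C, outside 55.0–65.4°C ✗; GC 17/25 = 68.0%, outside 34.5–61.0% ✗; longest run = 3 ✓ — fails.
Primer 3 (25 nt, A=5 T=6 G=6 C=8): Tm = 64.9 + 41·(14 − 16.4)/25 = 61.0°C ✓; GC 14/25 = 56.0% ✓; longest run = 3 ✓ — passes.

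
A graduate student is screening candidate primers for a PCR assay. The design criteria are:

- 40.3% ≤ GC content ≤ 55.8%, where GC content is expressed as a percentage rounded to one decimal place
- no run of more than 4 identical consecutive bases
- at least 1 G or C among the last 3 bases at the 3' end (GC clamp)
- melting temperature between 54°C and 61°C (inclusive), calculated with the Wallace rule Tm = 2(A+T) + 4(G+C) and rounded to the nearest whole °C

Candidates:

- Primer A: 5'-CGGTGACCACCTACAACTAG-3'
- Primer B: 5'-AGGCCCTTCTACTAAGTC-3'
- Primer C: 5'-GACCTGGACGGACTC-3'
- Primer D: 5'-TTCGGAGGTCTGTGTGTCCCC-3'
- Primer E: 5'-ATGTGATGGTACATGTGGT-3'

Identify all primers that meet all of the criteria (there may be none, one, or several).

Primer A (20 nt, A=6 T=3 G=4 C=7): GC 11/20 = 55.0% ✓; longest run = 2 ✓; 3' end TAG has 1 G/C ✓; Tm = 2·9 + 4·11 = 62°C, outside 54–61°C ✗ — fails.
Primer B (18 nt, A=4 T=5 G=3 C=6): GC 9/18 = 50.0% ✓; longest run = 3 ✓; 3' end GTC has 2 G/C ✓; Tm = 2·9 + 4·9 = 54°C ✓ — passes.
Primer C (15 nt, A=3 T=2 G=5 C=5): GC 10/15 = 66.7%, outside 40.3–55.8% ✗; longest run = 2 ✓; 3' end CTC has 2 G/C ✓; Tm = 2·5 + 4·10 = 50°C, outside 54–61°C ✗ — fails.
Primer D (21 nt, A=1 T=7 G=7 C=6): GC 13/21 = 61.9%, outside 40.3–55.8% ✗; longest run = 4 ✓; 3' end CCC has 3 G/C ✓; Tm = 2·8 + 4·13 = 68°C, outside 54–61°C ✗ — fails.
Primer E (19 nt, A=4 T=7 G=7 C=1): GC 8/19 = 42.1% ✓; longest run = 2 ✓; 3' end GGT has 2 G/C ✓; Tm = 2·11 + 4·8 = 54°C ✓ — passes.

Primer B and Primer E.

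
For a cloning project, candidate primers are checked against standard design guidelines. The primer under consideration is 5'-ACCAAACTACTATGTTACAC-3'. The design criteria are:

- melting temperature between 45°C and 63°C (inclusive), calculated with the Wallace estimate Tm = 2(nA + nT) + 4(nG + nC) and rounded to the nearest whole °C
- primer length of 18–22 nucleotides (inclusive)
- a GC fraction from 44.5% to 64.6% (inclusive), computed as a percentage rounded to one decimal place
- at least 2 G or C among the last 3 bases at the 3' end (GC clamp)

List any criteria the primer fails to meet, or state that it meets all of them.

Fails: GC content.

Base counts: A=8, T=5, G=1, C=6 (length 20).
Tm: Tm = 2·13 + 4·7 = 54°C ✓
length: length 20 ✓
GC content: GC 7/20 = 35.0%, outside 44.5–64.6% ✗
GC clamp: 3' end CAC has 2 G/C ✓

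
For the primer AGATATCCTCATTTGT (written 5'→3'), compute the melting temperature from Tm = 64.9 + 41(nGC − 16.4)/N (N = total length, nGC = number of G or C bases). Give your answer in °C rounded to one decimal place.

Base counts: A=4, T=7, G=2, C=3; G+C = 5, N = 16.
Tm = 64.9 + 41·(5 − 16.4)/16 = 64.9 + -467.40/16 = 35.7°C.

35.7°C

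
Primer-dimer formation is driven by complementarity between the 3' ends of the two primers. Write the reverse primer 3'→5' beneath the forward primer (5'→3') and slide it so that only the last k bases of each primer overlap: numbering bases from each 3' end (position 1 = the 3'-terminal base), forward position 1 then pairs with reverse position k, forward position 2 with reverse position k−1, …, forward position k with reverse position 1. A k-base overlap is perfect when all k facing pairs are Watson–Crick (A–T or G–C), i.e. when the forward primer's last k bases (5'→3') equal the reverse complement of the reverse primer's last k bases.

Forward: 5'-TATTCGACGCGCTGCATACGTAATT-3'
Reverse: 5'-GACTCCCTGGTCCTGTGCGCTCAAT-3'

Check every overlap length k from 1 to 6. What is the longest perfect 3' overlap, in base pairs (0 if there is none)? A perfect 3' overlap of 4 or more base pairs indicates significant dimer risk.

Last 6 bases (5'→3') — forward …GTAATT, reverse …CTCAAT.
Reverse complement of the reverse primer's last 6 bases: ATTGAG; its first k bases are the reverse complement of the reverse primer's last k bases, so a perfect k-base overlap needs the forward primer's last k bases to equal them.
Comparing (forward last k vs required): k=1: T vs A ✗; k=2: TT vs AT ✗; k=3: ATT vs ATT ✓; k=4: AATT vs ATTG ✗; k=5: TAATT vs ATTGA ✗; k=6: GTAATT vs ATTGAG ✗.
Only k = 3 is perfect, so the longest perfect 3' overlap is 3.

Longest perfect overlap: 3 complementary base pairs; below the dimer-risk threshold (threshold 4).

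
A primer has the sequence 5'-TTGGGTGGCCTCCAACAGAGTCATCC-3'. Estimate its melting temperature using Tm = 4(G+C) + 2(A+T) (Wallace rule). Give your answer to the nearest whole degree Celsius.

Base counts: A=5, T=6, G=7, C=8 (length 26).
Tm = 2·(5+6) + 4·(7+8) = 2·11 + 4·15 = 22 + 60 = 82°C.

82°C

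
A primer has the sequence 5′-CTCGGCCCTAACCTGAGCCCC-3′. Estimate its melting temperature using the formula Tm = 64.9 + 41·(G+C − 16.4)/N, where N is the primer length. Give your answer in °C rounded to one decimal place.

62.2°C

Base counts: A=3, T=3, G=4, C=11; G+C = 15, N = 21.
Tm = 64.9 + 41·(15 − 16.4)/21 = 64.9 + -57.40/21 = 62.2°C.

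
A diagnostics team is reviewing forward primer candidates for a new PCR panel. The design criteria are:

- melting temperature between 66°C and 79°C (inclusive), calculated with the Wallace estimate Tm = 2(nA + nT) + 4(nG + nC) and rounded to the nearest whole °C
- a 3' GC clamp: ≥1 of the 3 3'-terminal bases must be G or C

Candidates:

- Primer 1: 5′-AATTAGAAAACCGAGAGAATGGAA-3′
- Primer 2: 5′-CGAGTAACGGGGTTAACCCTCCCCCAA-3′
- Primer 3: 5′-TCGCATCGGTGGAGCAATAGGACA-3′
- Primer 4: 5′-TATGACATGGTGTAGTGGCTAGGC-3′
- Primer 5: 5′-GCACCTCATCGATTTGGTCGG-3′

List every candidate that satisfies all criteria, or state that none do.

Primer 3, Primer 4 and Primer 5.

Primer 1 (24 nt, A=13 T=3 G=6 C=2): Tm = 2·16 + 4·8 = 64°C, outside 66–79°C ✗; 3' end GAA has 1 G/C ✓ — fails.
Primer 2 (27 nt, A=7 T=4 G=6 C=10): Tm = 2·11 + 4·16 = 86°C, outside 66–79°C ✗; 3' end CAA has 1 G/C ✓ — fails.
Primer 3 (24 nt, A=7 T=4 G=8 C=5): Tm = 2·11 + 4·13 = 74°C ✓; 3' end ACA has 1 G/C ✓ — passes.
Primer 4 (24 nt, A=5 T=7 G=9 C=3): Tm = 2·12 + 4·12 = 72°C ✓; 3' end GGC has 3 G/C ✓ — passes.
Primer 5 (21 nt, A=3 T=6 G=6 C=6): Tm = 2·9 + 4·12 = 66°C ✓; 3' end CGG has 3 G/C ✓ — passes.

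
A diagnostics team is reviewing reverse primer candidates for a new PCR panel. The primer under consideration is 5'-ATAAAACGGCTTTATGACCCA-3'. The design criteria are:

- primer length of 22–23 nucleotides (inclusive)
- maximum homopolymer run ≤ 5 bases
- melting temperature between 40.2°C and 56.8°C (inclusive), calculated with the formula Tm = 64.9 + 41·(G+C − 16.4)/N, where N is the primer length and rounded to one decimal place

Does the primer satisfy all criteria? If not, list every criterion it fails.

Fails: length.

Base counts: A=8, T=5, G=3, C=5 (length 21).
length: length 21, outside 22–23 ✗
homopolymer run: longest run = 4 ✓
Tm: Tm = 64.9 + 41·(8 − 16.4)/21 = 48.5°C ✓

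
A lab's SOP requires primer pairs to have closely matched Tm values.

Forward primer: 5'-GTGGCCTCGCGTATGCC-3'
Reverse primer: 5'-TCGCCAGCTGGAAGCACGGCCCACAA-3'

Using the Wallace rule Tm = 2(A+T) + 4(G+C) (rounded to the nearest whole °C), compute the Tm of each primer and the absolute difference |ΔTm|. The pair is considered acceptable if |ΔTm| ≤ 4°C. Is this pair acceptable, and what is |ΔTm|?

|ΔTm| = 28°C; the pair is not acceptable.

Forward: A=1 T=4 G=6 C=6 → Tm = 2·5 + 4·12 = 58°C.
Reverse: A=7 T=2 G=7 C=10 → Tm = 2·9 + 4·17 = 86°C.
|ΔTm| = |58 − 86| = 28°C, > 4°C.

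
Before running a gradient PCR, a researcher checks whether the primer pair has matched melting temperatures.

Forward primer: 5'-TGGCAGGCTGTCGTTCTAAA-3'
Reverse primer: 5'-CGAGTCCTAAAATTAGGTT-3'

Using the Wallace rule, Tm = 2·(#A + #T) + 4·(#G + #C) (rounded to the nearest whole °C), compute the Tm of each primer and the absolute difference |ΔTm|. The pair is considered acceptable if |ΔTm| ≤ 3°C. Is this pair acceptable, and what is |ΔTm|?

Forward: A=4 T=6 G=6 C=4 → Tm = 2·10 + 4·10 = 60°C.
Reverse: A=6 T=6 G=4 C=3 → Tm = 2·12 + 4·7 = 52°C.
|ΔTm| = |60 − 52| = 8°C, > 3°C.

|ΔTm| = 8°C; the pair is not acceptable.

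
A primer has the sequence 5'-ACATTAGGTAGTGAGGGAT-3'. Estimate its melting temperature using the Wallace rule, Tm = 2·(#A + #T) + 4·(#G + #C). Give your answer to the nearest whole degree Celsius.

Base counts: A=6, T=5, G=7, C=1 (length 19).
Tm = 2·(6+5) + 4·(7+1) = 2·11 + 4·8 = 22 + 32 = 54°C.

54°C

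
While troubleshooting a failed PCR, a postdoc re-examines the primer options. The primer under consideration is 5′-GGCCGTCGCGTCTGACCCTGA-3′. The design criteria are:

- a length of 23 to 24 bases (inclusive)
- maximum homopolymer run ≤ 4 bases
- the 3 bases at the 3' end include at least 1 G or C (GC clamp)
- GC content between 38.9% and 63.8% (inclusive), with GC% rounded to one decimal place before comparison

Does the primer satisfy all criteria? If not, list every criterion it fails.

Base counts: A=2, T=4, G=7, C=8 (length 21).
length: length 21, outside 23–24 ✗
homopolymer run: longest run = 3 ✓
GC clamp: 3' end TGA has 1 G/C ✓
GC content: GC 15/21 = 71.4%, outside 38.9–63.8% ✗

Fails: length, GC content.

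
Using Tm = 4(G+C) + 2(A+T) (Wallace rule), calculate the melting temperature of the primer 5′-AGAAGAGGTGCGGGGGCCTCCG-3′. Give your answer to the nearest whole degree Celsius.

76°C

Base counts: A=4, T=2, G=11, C=5 (length 22).
Tm = 2·(4+2) + 4·(11+5) = 2·6 + 4·16 = 12 + 64 = 76°C.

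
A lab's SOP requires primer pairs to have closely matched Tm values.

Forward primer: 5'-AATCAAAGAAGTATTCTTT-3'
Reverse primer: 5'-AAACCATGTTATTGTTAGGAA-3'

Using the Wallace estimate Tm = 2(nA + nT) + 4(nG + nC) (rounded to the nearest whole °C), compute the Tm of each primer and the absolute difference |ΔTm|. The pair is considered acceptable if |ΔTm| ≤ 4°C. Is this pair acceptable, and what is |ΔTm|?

|ΔTm| = 8°C; the pair is not acceptable.

Forward: A=8 T=7 G=2 C=2 → Tm = 2·15 + 4·4 = 46°C.
Reverse: A=8 T=7 G=4 C=2 → Tm = 2·15 + 4·6 = 54°C.
|ΔTm| = |46 − 54| = 8°C, > 4°C.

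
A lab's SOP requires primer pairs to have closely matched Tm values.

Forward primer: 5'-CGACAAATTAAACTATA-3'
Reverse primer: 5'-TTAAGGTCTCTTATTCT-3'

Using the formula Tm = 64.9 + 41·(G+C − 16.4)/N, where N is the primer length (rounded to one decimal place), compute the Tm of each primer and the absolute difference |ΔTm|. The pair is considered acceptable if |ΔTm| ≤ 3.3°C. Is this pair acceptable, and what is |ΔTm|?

|ΔTm| = 2.4°C; the pair is acceptable.

Forward: G+C = 4, N = 17 → Tm = 64.9 + 41·(4 − 16.4)/17 = 35.0°C.
Reverse: G+C = 5, N = 17 → Tm = 64.9 + 41·(5 − 16.4)/17 = 37.4°C.
|ΔTm| = |35.0 − 37.4| = 2.4°C, ≤ 3.3°C.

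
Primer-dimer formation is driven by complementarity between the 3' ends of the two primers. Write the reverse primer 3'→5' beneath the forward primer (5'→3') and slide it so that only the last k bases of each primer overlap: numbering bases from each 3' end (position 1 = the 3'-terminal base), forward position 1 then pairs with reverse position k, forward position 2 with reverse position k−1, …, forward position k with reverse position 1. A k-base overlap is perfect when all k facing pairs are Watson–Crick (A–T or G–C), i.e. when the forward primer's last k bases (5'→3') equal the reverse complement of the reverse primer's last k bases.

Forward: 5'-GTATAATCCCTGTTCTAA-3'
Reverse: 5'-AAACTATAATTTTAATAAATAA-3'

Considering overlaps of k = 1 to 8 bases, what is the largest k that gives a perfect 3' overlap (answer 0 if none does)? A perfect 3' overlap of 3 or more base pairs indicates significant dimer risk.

Last 8 bases (5'→3') — forward …TGTTCTAA, reverse …ATAAATAA.
Reverse complement of the reverse primer's last 8 bases: TTATTTAT; its first k bases are the reverse complement of the reverse primer's last k bases, so a perfect k-base overlap needs the forward primer's last k bases to equal them.
Comparing (forward last k vs required): k=1: A vs T ✗; k=2: AA vs TT ✗; k=3: TAA vs TTA ✗; k=4: CTAA vs TTAT ✗; k=5: TCTAA vs TTATT ✗; k=6: TTCTAA vs TTATTT ✗; k=7: GTTCTAA vs TTATTTA ✗; k=8: TGTTCTAA vs TTATTTAT ✗.
No overlap length from 1 to 8 is perfect, so the longest perfect 3' overlap is 0.

Longest perfect overlap: 0 complementary base pairs; below the dimer-risk threshold (threshold 3).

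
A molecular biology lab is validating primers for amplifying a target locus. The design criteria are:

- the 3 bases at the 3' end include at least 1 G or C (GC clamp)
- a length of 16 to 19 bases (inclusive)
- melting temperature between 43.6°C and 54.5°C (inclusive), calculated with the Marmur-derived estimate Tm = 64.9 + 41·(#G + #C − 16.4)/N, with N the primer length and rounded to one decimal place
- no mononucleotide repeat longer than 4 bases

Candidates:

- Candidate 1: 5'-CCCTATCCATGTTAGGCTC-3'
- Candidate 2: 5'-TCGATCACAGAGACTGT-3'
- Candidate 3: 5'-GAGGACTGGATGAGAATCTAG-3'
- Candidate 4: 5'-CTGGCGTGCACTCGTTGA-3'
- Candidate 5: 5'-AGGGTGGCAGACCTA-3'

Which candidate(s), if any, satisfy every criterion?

Candidate 1 (19 nt, A=3 T=6 G=3 C=7): 3' end CTC has 2 G/C ✓; length 19 ✓; Tm = 64.9 + 41·(10 − 16.4)/19 = 51.1°C ✓; longest run = 3 ✓ — passes.
Candidate 2 (17 nt, A=5 T=4 G=4 C=4): 3' end TGT has 1 G/C ✓; length 17 ✓; Tm = 64.9 + 41·(8 − 16.4)/17 = 44.6°C ✓; longest run = 1 ✓ — passes.
Candidate 3 (21 nt, A=7 T=4 G=8 C=2): 3' end TAG has 1 G/C ✓; length 21, outside 16–19 ✗; Tm = 64.9 + 41·(10 − 16.4)/21 = 52.4°C ✓; longest run = 2 ✓ — fails.
Candidate 4 (18 nt, A=2 T=5 G=6 C=5): 3' end TGA has 1 G/C ✓; length 18 ✓; Tm = 64.9 + 41·(11 − 16.4)/18 = 52.6°C ✓; longest run = 2 ✓ — passes.
Candidate 5 (15 nt, A=4 T=2 G=6 C=3): 3' end CTA has 1 G/C ✓; length 15, outside 16–19 ✗; Tm = 64.9 + 41·(9 − 16.4)/15 = 44.7°C ✓; longest run = 3 ✓ — fails.

Candidate 1, Candidate 2 and Candidate 4.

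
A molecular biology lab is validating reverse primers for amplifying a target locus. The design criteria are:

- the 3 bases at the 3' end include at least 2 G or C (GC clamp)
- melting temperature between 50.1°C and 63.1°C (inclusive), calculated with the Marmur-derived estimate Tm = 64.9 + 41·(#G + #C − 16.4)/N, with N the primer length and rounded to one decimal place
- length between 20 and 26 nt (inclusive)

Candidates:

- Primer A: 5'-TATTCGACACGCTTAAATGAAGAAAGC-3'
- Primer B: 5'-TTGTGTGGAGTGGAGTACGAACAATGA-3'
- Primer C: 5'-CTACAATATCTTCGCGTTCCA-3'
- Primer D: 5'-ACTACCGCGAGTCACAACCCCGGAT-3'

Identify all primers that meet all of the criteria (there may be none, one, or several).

Primer A (27 nt, A=11 T=6 G=5 C=5): 3' end AGC has 2 G/C ✓; Tm = 64.9 + 41·(10 − 16.4)/27 = 55.2°C ✓; length 27, outside 20–26 ✗ — fails.
Primer B (27 nt, A=8 T=7 G=10 C=2): 3' end TGA has 1 G/C, need ≥2 ✗; Tm = 64.9 + 41·(12 − 16.4)/27 = 58.2°C ✓; length 27, outside 20–26 ✗ — fails.
Primer C (21 nt, A=5 T=7 G=2 C=7): 3' end CCA has 2 G/C ✓; Tm = 64.9 + 41·(9 − 16.4)/21 = 50.5°C ✓; length 21 ✓ — passes.
Primer D (25 nt, A=7 T=3 G=5 C=10): 3' end GAT has 1 G/C, need ≥2 ✗; Tm = 64.9 + 41·(15 − 16.4)/25 = 62.6°C ✓; length 25 ✓ — fails.

Primer C only.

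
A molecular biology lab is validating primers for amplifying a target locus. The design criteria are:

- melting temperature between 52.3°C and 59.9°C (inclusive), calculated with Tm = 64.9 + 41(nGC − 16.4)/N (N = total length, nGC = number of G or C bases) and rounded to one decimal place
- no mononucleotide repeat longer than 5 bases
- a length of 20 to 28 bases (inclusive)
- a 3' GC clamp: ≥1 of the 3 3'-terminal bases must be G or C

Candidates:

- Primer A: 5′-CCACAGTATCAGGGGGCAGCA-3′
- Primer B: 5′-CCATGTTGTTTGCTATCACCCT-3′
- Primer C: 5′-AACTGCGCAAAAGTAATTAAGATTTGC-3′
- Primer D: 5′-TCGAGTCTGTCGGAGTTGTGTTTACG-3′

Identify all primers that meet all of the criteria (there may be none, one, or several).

Primer A (21 nt, A=6 T=2 G=7 C=6): Tm = 64.9 + 41·(13 − 16.4)/21 = 58.3°C ✓; longest run = 5 ✓; length 21 ✓; 3' end GCA has 2 G/C ✓ — passes.
Primer B (22 nt, A=3 T=9 G=3 C=7): Tm = 64.9 + 41·(10 − 16.4)/22 = 53.0°C ✓; longest run = 3 ✓; length 22 ✓; 3' end CCT has 2 G/C ✓ — passes.
Primer C (27 nt, A=11 T=7 G=5 C=4): Tm = 64.9 + 41·(9 − 16.4)/27 = 53.7°C ✓; longest run = 4 ✓; length 27 ✓; 3' end TGC has 2 G/C ✓ — passes.
Primer D (26 nt, A=3 T=10 G=9 C=4): Tm = 64.9 + 41·(13 − 16.4)/26 = 59.5°C ✓; longest run = 3 ✓; length 26 ✓; 3' end ACG has 2 G/C ✓ — passes.

Primer A, Primer B, Primer C and Primer D.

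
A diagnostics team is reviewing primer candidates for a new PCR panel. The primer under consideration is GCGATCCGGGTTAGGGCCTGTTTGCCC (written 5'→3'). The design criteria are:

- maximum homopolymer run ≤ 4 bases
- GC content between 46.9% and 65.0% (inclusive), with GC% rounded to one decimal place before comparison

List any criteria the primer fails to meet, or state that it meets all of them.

Fails: GC content.

Base counts: A=2, T=7, G=10, C=8 (length 27).
homopolymer run: longest run = 3 ✓
GC content: GC 18/27 = 66.7%, outside 46.9–65.0% ✗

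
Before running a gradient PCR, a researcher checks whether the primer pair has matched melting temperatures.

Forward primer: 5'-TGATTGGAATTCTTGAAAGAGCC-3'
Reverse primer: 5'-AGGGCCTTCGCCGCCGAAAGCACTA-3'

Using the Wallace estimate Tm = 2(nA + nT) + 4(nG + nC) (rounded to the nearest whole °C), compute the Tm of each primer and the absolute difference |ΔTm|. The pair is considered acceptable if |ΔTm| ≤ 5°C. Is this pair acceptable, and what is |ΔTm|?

|ΔTm| = 18°C; the pair is not acceptable.

Forward: A=7 T=7 G=6 C=3 → Tm = 2·14 + 4·9 = 64°C.
Reverse: A=6 T=3 G=7 C=9 → Tm = 2·9 + 4·16 = 82°C.
|ΔTm| = |64 − 82| = 18°C, > 5°C.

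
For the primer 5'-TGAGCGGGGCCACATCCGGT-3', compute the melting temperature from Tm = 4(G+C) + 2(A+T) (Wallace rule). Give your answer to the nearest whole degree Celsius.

Base counts: A=3, T=3, G=8, C=6 (length 20).
Tm = 2·(3+3) + 4·(8+6) = 2·6 + 4·14 = 12 + 56 = 68°C.

68°C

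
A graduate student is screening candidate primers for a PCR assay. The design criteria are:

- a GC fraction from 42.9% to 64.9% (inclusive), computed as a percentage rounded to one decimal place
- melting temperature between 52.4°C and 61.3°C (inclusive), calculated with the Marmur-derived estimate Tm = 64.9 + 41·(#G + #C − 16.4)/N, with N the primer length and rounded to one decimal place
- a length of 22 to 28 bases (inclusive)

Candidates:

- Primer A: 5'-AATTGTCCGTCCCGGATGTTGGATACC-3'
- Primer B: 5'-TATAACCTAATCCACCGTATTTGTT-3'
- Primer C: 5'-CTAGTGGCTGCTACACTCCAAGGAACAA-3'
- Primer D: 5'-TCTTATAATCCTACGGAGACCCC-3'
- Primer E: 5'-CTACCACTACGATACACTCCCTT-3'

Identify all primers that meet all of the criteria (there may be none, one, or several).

Primer A, Primer D and Primer E.

Primer A (27 nt, A=5 T=8 G=7 C=7): GC 14/27 = 51.9% ✓; Tm = 64.9 + 41·(14 − 16.4)/27 = 61.3°C ✓; length 27 ✓ — passes.
Primer B (25 nt, A=7 T=10 G=2 C=6): GC 8/25 = 32.0%, outside 42.9–64.9% ✗; Tm = 64.9 + 41·(8 − 16.4)/25 = 51.1°C, outside 52.4–61.3°C ✗; length 25 ✓ — fails.
Primer C (28 nt, A=9 T=5 G=6 C=8): GC 14/28 = 50.0% ✓; Tm = 64.9 + 41·(14 − 16.4)/28 = 61.4°C, outside 52.4–61.3°C ✗; length 28 ✓ — fails.
Primer D (23 nt, A=6 T=6 G=3 C=8): GC 11/23 = 47.8% ✓; Tm = 64.9 + 41·(11 − 16.4)/23 = 55.3°C ✓; length 23 ✓ — passes.
Primer E (23 nt, A=6 T=6 G=1 C=10): GC 11/23 = 47.8% ✓; Tm = 64.9 + 41·(11 − 16.4)/23 = 55.3°C ✓; length 23 ✓ — passes.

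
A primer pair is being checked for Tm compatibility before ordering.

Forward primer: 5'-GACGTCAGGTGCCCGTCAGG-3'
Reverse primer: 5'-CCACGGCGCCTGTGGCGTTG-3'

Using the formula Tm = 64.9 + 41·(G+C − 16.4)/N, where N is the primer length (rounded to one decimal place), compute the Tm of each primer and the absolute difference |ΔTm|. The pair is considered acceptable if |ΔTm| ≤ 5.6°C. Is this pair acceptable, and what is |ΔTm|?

|ΔTm| = 2.0°C; the pair is acceptable.

Forward: G+C = 14, N = 20 → Tm = 64.9 + 41·(14 − 16.4)/20 = 60.0°C.
Reverse: G+C = 15, N = 20 → Tm = 64.9 + 41·(15 − 16.4)/20 = 62.0°C.
|ΔTm| = |60.0 − 62.0| = 2.0°C, ≤ 5.6°C.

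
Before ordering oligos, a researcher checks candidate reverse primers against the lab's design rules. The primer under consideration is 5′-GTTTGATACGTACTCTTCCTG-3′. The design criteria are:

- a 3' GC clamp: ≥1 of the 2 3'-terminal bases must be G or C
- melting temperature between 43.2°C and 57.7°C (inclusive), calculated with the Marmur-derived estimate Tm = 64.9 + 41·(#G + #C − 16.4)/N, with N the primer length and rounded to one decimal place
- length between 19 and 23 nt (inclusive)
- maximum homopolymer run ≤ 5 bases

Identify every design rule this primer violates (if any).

Base counts: A=3, T=9, G=4, C=5 (length 21).
GC clamp: 3' end TG has 1 G/C ✓
Tm: Tm = 64.9 + 41·(9 − 16.4)/21 = 50.5°C ✓
length: length 21 ✓
homopolymer run: longest run = 3 ✓

Meets all criteria.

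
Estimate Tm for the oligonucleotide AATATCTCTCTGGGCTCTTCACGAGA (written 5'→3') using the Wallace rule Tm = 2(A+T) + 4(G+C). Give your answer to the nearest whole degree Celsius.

Base counts: A=6, T=8, G=5, C=7 (length 26).
Tm = 2·(6+8) + 4·(5+7) = 2·14 + 4·12 = 28 + 48 = 76°C.

76°C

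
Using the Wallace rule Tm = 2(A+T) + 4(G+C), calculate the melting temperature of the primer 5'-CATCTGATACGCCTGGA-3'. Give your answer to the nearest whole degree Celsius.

Base counts: A=4, T=4, G=4, C=5 (length 17).
Tm = 2·(4+4) + 4·(4+5) = 2·8 + 4·9 = 16 + 36 = 52°C.

52°C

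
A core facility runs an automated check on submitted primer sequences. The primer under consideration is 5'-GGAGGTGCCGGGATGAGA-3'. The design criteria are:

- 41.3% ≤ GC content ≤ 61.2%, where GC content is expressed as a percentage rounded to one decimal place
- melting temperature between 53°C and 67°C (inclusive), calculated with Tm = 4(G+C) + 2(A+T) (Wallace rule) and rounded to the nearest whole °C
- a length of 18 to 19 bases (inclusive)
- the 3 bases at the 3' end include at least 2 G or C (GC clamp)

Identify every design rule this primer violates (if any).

Base counts: A=4, T=2, G=10, C=2 (length 18).
GC content: GC 12/18 = 66.7%, outside 41.3–61.2% ✗
Tm: Tm = 2·6 + 4·12 = 60°C ✓
length: length 18 ✓
GC clamp: 3' end AGA has 1 G/C, need ≥2 ✗

Fails: GC content, GC clamp.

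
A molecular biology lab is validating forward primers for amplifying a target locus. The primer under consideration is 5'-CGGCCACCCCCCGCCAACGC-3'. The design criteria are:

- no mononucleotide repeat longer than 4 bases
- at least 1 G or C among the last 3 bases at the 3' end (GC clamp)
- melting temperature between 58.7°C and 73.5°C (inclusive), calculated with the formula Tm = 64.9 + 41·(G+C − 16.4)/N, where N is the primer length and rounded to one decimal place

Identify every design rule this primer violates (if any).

Base counts: A=3, T=0, G=4, C=13 (length 20).
homopolymer run: longest run = 6, exceeds 4 ✗
GC clamp: 3' end CGC has 3 G/C ✓
Tm: Tm = 64.9 + 41·(17 − 16.4)/20 = 66.1°C ✓

Fails: homopolymer run.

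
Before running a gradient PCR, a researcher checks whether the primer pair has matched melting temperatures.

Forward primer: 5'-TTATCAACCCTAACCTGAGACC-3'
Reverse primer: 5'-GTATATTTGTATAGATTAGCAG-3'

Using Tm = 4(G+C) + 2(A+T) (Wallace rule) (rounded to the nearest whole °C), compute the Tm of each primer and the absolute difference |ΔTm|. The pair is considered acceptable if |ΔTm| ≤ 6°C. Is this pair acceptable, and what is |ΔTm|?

|ΔTm| = 8°C; the pair is not acceptable.

Forward: A=7 T=5 G=2 C=8 → Tm = 2·12 + 4·10 = 64°C.
Reverse: A=7 T=9 G=5 C=1 → Tm = 2·16 + 4·6 = 56°C.
|ΔTm| = |64 − 56| = 8°C, > 6°C.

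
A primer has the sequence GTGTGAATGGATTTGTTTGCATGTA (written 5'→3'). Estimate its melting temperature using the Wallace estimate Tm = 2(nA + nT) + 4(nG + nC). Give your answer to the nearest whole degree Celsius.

Base counts: A=5, T=11, G=8, C=1 (length 25).
Tm = 2·(5+11) + 4·(8+1) = 2·16 + 4·9 = 32 + 36 = 68°C.

68°C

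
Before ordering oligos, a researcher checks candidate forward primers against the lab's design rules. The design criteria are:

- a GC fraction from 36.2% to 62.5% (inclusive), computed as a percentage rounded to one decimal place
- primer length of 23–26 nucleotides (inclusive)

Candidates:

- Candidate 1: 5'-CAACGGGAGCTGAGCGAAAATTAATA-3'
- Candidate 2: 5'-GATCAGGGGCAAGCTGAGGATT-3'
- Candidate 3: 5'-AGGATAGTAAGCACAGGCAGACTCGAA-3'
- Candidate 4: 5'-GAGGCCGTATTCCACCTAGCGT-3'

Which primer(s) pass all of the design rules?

Candidate 1 only.

Candidate 1 (26 nt, A=11 T=4 G=7 C=4): GC 11/26 = 42.3% ✓; length 26 ✓ — passes.
Candidate 2 (22 nt, A=6 T=4 G=9 C=3): GC 12/22 = 54.5% ✓; length 22, outside 23–26 ✗ — fails.
Candidate 3 (27 nt, A=11 T=3 G=8 C=5): GC 13/27 = 48.1% ✓; length 27, outside 23–26 ✗ — fails.
Candidate 4 (22 nt, A=4 T=5 G=6 C=7): GC 13/22 = 59.1% ✓; length 22, outside 23–26 ✗ — fails.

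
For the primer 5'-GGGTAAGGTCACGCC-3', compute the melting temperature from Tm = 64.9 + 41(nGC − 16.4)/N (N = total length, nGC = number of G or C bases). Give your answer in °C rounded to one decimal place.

Base counts: A=3, T=2, G=6, C=4; G+C = 10, N = 15.
Tm = 64.9 + 41·(10 − 16.4)/15 = 64.9 + -262.40/15 = 47.4°C.

47.4°C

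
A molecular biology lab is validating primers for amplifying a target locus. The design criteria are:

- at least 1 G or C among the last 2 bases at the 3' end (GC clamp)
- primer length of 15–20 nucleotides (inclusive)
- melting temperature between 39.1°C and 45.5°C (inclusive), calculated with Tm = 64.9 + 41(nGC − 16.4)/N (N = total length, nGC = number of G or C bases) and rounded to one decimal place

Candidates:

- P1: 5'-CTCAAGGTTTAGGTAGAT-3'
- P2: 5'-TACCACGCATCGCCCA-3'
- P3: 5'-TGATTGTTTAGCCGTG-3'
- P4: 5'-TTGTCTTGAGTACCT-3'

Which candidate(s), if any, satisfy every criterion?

P1 (18 nt, A=5 T=6 G=5 C=2): 3' end AT has 0 G/C, need ≥1 ✗; length 18 ✓; Tm = 64.9 + 41·(7 − 16.4)/18 = 43.5°C ✓ — fails.
P2 (16 nt, A=4 T=2 G=2 C=8): 3' end CA has 1 G/C ✓; length 16 ✓; Tm = 64.9 + 41·(10 − 16.4)/16 = 48.5°C, outside 39.1–45.5°C ✗ — fails.
P3 (16 nt, A=2 T=7 G=5 C=2): 3' end TG has 1 G/C ✓; length 16 ✓; Tm = 64.9 + 41·(7 − 16.4)/16 = 40.8°C ✓ — passes.
P4 (15 nt, A=2 T=7 G=3 C=3): 3' end CT has 1 G/C ✓; length 15 ✓; Tm = 64.9 + 41·(6 − 16.4)/15 = 36.5°C, outside 39.1–45.5°C ✗ — fails.

P3 only.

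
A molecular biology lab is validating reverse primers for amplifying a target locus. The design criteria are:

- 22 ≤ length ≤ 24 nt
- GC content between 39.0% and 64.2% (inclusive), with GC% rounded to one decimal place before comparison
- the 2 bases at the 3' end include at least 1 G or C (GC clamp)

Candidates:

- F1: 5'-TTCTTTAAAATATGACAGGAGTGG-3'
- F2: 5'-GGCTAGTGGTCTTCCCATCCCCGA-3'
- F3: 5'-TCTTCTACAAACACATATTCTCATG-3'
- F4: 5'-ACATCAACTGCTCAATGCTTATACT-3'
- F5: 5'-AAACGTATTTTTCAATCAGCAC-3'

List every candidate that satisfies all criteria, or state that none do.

F2 only.

F1 (24 nt, A=8 T=8 G=6 C=2): length 24 ✓; GC 8/24 = 33.3%, outside 39.0–64.2% ✗; 3' end GG has 2 G/C ✓ — fails.
F2 (24 nt, A=3 T=6 G=6 C=9): length 24 ✓; GC 15/24 = 62.5% ✓; 3' end GA has 1 G/C ✓ — passes.
F3 (25 nt, A=8 T=9 G=1 C=7): length 25, outside 22–24 ✗; GC 8/25 = 32.0%, outside 39.0–64.2% ✗; 3' end TG has 1 G/C ✓ — fails.
F4 (25 nt, A=8 T=8 G=2 C=7): length 25, outside 22–24 ✗; GC 9/25 = 36.0%, outside 39.0–64.2% ✗; 3' end CT has 1 G/C ✓ — fails.
F5 (22 nt, A=8 T=7 G=2 C=5): length 22 ✓; GC 7/22 = 31.8%, outside 39.0–64.2% ✗; 3' end AC has 1 G/C ✓ — fails.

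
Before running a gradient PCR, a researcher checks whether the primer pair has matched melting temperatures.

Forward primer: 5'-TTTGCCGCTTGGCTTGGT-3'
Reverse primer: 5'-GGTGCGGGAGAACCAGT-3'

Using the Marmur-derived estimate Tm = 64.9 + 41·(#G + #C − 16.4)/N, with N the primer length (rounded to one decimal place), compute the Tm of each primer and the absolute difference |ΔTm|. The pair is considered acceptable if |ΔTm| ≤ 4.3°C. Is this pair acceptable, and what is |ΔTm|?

|ΔTm| = 1.6°C; the pair is acceptable.

Forward: G+C = 10, N = 18 → Tm = 64.9 + 41·(10 − 16.4)/18 = 50.3°C.
Reverse: G+C = 11, N = 17 → Tm = 64.9 + 41·(11 − 16.4)/17 = 51.9°C.
|ΔTm| = |50.3 − 51.9| = 1.6°C, ≤ 4.3°C.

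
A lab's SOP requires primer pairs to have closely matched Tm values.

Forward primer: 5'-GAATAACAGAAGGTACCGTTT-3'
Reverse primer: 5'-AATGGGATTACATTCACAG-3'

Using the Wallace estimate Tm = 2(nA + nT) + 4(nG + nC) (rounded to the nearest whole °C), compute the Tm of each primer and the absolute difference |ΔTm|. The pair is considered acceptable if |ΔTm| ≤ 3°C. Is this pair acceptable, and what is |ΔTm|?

|ΔTm| = 6°C; the pair is not acceptable.

Forward: A=8 T=5 G=5 C=3 → Tm = 2·13 + 4·8 = 58°C.
Reverse: A=7 T=5 G=4 C=3 → Tm = 2·12 + 4·7 = 52°C.
|ΔTm| = |58 − 52| = 6°C, > 3°C.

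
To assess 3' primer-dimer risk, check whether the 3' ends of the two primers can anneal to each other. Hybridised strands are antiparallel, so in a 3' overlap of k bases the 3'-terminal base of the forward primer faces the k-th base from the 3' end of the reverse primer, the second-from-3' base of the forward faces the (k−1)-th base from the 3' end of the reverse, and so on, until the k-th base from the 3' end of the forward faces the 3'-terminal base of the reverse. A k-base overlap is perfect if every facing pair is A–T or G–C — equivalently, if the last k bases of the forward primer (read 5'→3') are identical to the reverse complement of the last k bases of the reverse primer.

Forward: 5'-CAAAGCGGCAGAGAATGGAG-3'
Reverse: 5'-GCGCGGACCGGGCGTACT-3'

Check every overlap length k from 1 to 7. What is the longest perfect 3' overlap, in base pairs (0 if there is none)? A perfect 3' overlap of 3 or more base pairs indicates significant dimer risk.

Last 7 bases (5'→3') — forward …AATGGAG, reverse …GCGTACT.
Reverse complement of the reverse primer's last 7 bases: AGTACGC; its first k bases are the reverse complement of the reverse primer's last k bases, so a perfect k-base overlap needs the forward primer's last k bases to equal them.
Comparing (forward last k vs required): k=1: G vs A ✗; k=2: AG vs AG ✓; k=3: GAG vs AGT ✗; k=4: GGAG vs AGTA ✗; k=5: TGGAG vs AGTAC ✗; k=6: ATGGAG vs AGTACG ✗; k=7: AATGGAG vs AGTACGC ✗.
Only k = 2 is perfect, so the longest perfect 3' overlap is 2.

Longest perfect overlap: 2 complementary base pairs; below the dimer-risk threshold (threshold 3).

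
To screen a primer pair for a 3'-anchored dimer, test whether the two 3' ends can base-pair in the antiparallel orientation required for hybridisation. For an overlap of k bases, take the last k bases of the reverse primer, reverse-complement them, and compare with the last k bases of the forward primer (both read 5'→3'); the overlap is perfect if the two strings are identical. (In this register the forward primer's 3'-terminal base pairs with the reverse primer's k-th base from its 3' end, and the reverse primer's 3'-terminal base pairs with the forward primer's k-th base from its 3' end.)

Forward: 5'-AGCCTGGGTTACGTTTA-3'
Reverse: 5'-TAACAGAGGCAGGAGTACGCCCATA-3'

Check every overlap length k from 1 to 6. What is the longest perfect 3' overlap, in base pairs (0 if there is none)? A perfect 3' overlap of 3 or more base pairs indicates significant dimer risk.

Longest perfect overlap: 2 complementary base pairs; below the dimer-risk threshold (threshold 3).

Last 6 bases (5'→3') — forward …CGTTTA, reverse …CCCATA.
Reverse complement of the reverse primer's last 6 bases: TATGGG; its first k bases are the reverse complement of the reverse primer's last k bases, so a perfect k-base overlap needs the forward primer's last k bases to equal them.
Comparing (forward last k vs required): k=1: A vs T ✗; k=2: TA vs TA ✓; k=3: TTA vs TAT ✗; k=4: TTTA vs TATG ✗; k=5: GTTTA vs TATGG ✗; k=6: CGTTTA vs TATGGG ✗.
Only k = 2 is perfect, so the longest perfect 3' overlap is 2.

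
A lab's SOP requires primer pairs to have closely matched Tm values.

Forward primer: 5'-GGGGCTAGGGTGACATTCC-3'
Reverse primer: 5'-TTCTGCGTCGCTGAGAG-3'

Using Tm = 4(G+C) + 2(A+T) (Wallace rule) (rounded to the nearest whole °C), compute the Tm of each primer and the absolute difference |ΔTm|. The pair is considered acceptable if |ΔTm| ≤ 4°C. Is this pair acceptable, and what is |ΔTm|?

Forward: A=3 T=4 G=8 C=4 → Tm = 2·7 + 4·12 = 62°C.
Reverse: A=2 T=5 G=6 C=4 → Tm = 2·7 + 4·10 = 54°C.
|ΔTm| = |62 − 54| = 8°C, > 4°C.

|ΔTm| = 8°C; the pair is not acceptable.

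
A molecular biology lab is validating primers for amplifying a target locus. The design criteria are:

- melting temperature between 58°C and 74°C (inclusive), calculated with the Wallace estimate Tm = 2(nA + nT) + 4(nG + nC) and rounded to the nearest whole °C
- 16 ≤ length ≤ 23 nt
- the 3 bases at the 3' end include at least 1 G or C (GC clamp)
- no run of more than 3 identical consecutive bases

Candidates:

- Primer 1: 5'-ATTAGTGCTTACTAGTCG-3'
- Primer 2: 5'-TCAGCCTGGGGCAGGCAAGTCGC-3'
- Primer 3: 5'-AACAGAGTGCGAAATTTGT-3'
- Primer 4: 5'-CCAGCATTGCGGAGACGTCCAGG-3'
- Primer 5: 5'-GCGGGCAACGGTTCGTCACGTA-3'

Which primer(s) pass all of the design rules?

Primer 1 (18 nt, A=4 T=7 G=4 C=3): Tm = 2·11 + 4·7 = 50°C, outside 58–74°C ✗; length 18 ✓; 3' end TCG has 2 G/C ✓; longest run = 2 ✓ — fails.
Primer 2 (23 nt, A=4 T=3 G=9 C=7): Tm = 2·7 + 4·16 = 78°C, outside 58–74°C ✗; length 23 ✓; 3' end CGC has 3 G/C ✓; longest run = 4, exceeds 3 ✗ — fails.
Primer 3 (19 nt, A=7 T=5 G=5 C=2): Tm = 2·12 + 4·7 = 52°C, outside 58–74°C ✗; length 19 ✓; 3' end TGT has 1 G/C ✓; longest run = 3 ✓ — fails.
Primer 4 (23 nt, A=5 T=3 G=8 C=7): Tm = 2·8 + 4·15 = 76°C, outside 58–74°C ✗; length 23 ✓; 3' end AGG has 2 G/C ✓; longest run = 2 ✓ — fails.
Primer 5 (22 nt, A=4 T=4 G=8 C=6): Tm = 2·8 + 4·14 = 72°C ✓; length 22 ✓; 3' end GTA has 1 G/C ✓; longest run = 3 ✓ — passes.

Primer 5 only.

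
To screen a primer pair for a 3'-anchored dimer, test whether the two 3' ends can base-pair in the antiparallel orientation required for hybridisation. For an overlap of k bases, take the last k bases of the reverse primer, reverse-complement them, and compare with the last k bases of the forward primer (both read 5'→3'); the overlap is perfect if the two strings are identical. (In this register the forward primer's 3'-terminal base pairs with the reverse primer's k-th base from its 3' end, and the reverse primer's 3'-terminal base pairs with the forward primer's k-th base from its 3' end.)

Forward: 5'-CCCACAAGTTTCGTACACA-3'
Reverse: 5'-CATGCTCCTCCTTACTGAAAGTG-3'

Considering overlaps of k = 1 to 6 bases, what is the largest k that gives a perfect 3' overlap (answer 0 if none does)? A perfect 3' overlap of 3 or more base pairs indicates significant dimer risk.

Longest perfect overlap: 2 complementary base pairs; below the dimer-risk threshold (threshold 3).

Last 6 bases (5'→3') — forward …TACACA, reverse …AAAGTG.
Reverse complement of the reverse primer's last 6 bases: CACTTT; its first k bases are the reverse complement of the reverse primer's last k bases, so a perfect k-base overlap needs the forward primer's last k bases to equal them.
Comparing (forward last k vs required): k=1: A vs C ✗; k=2: CA vs CA ✓; k=3: ACA vs CAC ✗; k=4: CACA vs CACT ✗; k=5: ACACA vs CACTT ✗; k=6: TACACA vs CACTTT ✗.
Only k = 2 is perfect, so the longest perfect 3' overlap is 2.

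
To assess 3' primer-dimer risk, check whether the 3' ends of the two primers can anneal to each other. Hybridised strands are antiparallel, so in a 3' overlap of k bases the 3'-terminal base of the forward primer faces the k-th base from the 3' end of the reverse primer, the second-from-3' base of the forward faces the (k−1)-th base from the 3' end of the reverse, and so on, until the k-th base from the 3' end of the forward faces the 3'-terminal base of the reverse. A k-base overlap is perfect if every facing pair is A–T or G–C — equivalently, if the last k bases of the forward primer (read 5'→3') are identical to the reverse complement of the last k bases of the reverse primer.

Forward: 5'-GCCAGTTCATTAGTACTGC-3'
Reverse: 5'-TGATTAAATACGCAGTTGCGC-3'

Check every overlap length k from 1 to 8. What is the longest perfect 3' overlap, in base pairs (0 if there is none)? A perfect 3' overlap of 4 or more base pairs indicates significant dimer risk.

Longest perfect overlap: 2 complementary base pairs; below the dimer-risk threshold (threshold 4).

Last 8 bases (5'→3') — forward …AGTACTGC, reverse …AGTTGCGC.
Reverse complement of the reverse primer's last 8 bases: GCGCAACT; its first k bases are the reverse complement of the reverse primer's last k bases, so a perfect k-base overlap needs the forward primer's last k bases to equal them.
Comparing (forward last k vs required): k=1: C vs G ✗; k=2: GC vs GC ✓; k=3: TGC vs GCG ✗; k=4: CTGC vs GCGC ✗; k=5: ACTGC vs GCGCA ✗; k=6: TACTGC vs GCGCAA ✗; k=7: GTACTGC vs GCGCAAC ✗; k=8: AGTACTGC vs GCGCAACT ✗.
Only k = 2 is perfect, so the longest perfect 3' overlap is 2.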